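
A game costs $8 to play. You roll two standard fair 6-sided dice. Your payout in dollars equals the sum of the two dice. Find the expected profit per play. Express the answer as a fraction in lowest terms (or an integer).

Distribution of the sum of the two dice: 2 w.p. 1/36, 3 w.p. 1/18, 4 w.p. 1/12, 5 w.p. 1/9, 6 w.p. 5/36, 7 w.p. 1/6, …
E[payout] = (1/36)·2 + (1/18)·3 + (1/12)·4 + (1/9)·5 + (5/36)·6 + (1/6)·7 + (5/36)·8 + (1/9)·9 + (1/12)·10 + (1/18)·11 + (1/36)·12 = 7
Expected profit = 7 − 8 = -1

-$1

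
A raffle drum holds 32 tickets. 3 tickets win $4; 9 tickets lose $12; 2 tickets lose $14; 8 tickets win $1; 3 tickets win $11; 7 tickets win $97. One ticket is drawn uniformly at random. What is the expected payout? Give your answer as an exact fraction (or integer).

E[payout] = (3/32)·4 + (9/32)·(-12) + (2/32)·(-14) + (8/32)·1 + (3/32)·11 + (7/32)·97 = 149/8

149/8 dollars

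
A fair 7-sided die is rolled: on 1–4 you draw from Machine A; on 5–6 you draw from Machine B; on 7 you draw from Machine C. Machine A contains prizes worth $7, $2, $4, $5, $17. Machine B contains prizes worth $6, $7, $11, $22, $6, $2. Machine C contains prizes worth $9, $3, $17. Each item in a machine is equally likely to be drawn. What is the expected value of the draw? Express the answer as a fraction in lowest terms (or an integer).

E[X | Machine A] = (7 + 2 + 4 + 5 + 17)/5 = 7
E[X | Machine B] = (6 + 7 + 11 + 22 + 6 + 2)/6 = 9
E[X | Machine C] = (9 + 3 + 17)/3 = 29/3
E[X] = (4/7)·7 + (2/7)·9 + (1/7)·29/3 = 167/21

167/21 dollars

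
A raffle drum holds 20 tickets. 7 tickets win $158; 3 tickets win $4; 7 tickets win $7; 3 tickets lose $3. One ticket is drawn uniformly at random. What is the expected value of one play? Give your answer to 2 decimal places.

E[payout] = (7/20)·158 + (3/20)·4 + (7/20)·7 + (3/20)·(-3) = 579/10
≈ $57.90

$57.90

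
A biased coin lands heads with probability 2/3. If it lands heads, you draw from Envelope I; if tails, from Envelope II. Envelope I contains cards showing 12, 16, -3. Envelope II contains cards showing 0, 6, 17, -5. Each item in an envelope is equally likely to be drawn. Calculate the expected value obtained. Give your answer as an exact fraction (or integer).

E[X | Envelope I] = (12 + 16 − 3)/3 = 25/3
E[X | Envelope II] = (0 + 6 + 17 − 5)/4 = 9/2
E[X] = (2/3)·25/3 + (1/3)·9/2 = 127/18

127/18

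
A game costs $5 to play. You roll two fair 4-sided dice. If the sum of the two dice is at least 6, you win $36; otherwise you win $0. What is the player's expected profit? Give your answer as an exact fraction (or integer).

17/2 dollars

E[payout] = (5/8)·0 + (3/8)·36 = 27/2
Expected profit = 27/2 − 5 = 17/2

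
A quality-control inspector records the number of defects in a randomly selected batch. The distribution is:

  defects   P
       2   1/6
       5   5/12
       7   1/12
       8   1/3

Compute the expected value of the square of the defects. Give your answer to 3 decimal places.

36.500

E[X²] = (1/6)·4 + (5/12)·25 + (1/12)·49 + (1/3)·64
     = 73/2 ≈ 36.500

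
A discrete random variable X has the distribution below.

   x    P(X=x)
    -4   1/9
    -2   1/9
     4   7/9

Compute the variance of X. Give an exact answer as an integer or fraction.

704/81

E[X] = (1/9)·(-4) + (1/9)·(-2) + (7/9)·4 = 22/9
E[X²] = (1/9)·16 + (1/9)·4 + (7/9)·16 = 44/3
Var(X) = 44/3 − (22/9)² = 704/81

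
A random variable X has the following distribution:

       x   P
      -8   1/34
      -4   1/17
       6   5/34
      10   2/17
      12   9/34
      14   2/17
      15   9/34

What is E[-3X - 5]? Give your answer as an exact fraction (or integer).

-1229/34

E[-3x-5] = (1/34)·19 + (1/17)·7 + (5/34)·(-23) + (2/17)·(-35) + (9/34)·(-41) + (2/17)·(-47) + (9/34)·(-50)
     = -1229/34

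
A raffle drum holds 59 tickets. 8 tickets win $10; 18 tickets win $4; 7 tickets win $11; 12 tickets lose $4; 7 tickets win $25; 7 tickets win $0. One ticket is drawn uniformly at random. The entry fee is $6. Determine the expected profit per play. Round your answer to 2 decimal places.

$0.03

E[payout] = (8/59)·10 + (18/59)·4 + (7/59)·11 + (12/59)·(-4) + (7/59)·25 + (7/59)·0 = 356/59
Expected profit = 356/59 − 6 = 2/59 ≈ $0.03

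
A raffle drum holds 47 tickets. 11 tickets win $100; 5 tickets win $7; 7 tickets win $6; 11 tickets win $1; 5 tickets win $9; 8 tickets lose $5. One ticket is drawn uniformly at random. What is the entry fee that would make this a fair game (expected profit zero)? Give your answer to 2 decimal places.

$25.38

E[payout] = (11/47)·100 + (5/47)·7 + (7/47)·6 + (11/47)·1 + (5/47)·9 + (8/47)·(-5) = 1193/47
Fair fee = E[payout] = 1193/47 ≈ $25.38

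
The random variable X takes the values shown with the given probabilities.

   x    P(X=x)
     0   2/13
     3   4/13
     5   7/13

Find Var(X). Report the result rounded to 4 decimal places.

E[X] = (2/13)·0 + (4/13)·3 + (7/13)·5 = 47/13
E[X²] = (2/13)·0 + (4/13)·9 + (7/13)·25 = 211/13
Var(X) = 211/13 − (47/13)² = 534/169 ≈ 3.1598

3.1598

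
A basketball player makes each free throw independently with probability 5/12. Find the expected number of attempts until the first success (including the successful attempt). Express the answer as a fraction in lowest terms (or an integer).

For a geometric distribution, E[trials] = 1/p = 1/(5/12) = 12/5.

12/5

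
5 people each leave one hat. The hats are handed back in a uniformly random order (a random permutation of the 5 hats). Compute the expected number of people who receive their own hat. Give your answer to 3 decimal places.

1.000

Let Xᵢ = 1 if person i gets their own hat. For each i, P(Xᵢ=1) = 1/5.
By linearity of expectation, E[X₁+…+X_5] = 5·(1/5) = 1.
≈ 1.000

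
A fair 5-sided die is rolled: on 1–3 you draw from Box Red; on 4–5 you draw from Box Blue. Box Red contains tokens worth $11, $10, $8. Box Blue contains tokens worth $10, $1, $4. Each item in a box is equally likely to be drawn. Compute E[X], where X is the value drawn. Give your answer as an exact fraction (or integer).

39/5 dollars

E[X | Box Red] = (11 + 10 + 8)/3 = 29/3
E[X | Box Blue] = (10 + 1 + 4)/3 = 5
E[X] = (3/5)·29/3 + (2/5)·5 = 39/5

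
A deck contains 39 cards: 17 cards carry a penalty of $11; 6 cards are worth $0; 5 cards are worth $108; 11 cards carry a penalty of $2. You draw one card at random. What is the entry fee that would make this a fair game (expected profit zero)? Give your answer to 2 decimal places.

E[payout] = (17/39)·(-11) + (6/39)·0 + (5/39)·108 + (11/39)·(-2) = 331/39
Fair fee = E[payout] = 331/39 ≈ $8.49

$8.49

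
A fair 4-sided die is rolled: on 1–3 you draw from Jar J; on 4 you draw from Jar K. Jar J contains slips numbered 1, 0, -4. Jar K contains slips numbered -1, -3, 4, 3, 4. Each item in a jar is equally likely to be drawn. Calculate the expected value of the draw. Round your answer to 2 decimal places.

-0.40

E[X | Jar J] = (1 + 0 − 4)/3 = -1
E[X | Jar K] = (-1 − 3 + 4 + 3 + 4)/5 = 7/5
E[X] = (3/4)·(-1) + (1/4)·7/5 = -2/5 ≈ -0.40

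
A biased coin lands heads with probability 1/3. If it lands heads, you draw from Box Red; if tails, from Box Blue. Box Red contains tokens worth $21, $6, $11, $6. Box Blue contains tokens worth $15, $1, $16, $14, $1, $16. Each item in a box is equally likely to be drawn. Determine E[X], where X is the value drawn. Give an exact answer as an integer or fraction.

32/3 dollars

E[X | Box Red] = (21 + 6 + 11 + 6)/4 = 11
E[X | Box Blue] = (15 + 1 + 16 + 14 + 1 + 16)/6 = 21/2
E[X] = (1/3)·11 + (2/3)·21/2 = 32/3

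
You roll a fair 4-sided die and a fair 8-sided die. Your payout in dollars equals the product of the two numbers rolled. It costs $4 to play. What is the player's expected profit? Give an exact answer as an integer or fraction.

29/4 dollars

Distribution of the product of the two numbers rolled: 1 w.p. 1/32, 2 w.p. 1/16, 3 w.p. 1/16, 4 w.p. 3/32, 5 w.p. 1/32, 6 w.p. 3/32, …
E[payout] = (1/32)·1 + (1/16)·2 + (1/16)·3 + (3/32)·4 + (1/32)·5 + (3/32)·6 + (1/32)·7 + (3/32)·8 + (1/32)·9 + (1/32)·10 + (3/32)·12 + (1/32)·14 + (1/32)·15 + (1/16)·16 + (1/32)·18 + (1/32)·20 + (1/32)·21 + (1/16)·24 + (1/32)·28 + (1/32)·32 = 45/4
Expected profit = 45/4 − 4 = 29/4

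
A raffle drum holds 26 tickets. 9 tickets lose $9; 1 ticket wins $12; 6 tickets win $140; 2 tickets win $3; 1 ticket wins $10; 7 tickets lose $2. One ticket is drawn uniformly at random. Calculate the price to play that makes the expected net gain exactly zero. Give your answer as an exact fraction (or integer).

E[payout] = (9/26)·(-9) + (1/26)·12 + (6/26)·140 + (2/26)·3 + (1/26)·10 + (7/26)·(-2) = 773/26
Fair fee = E[payout] = 773/26

773/26 dollars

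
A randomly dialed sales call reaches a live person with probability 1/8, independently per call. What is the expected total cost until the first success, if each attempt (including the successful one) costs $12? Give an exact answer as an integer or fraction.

$96

E[#attempts] = 1/p = 8; E[cost] = 12·8 = 96.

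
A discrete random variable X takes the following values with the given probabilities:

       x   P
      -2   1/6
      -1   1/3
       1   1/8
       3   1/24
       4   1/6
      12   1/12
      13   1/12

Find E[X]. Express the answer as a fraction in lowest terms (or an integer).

E[X] = (1/6)·(-2) + (1/3)·(-1) + (1/8)·1 + (1/24)·3 + (1/6)·4 + (1/12)·12 + (1/12)·13
     = 7/3

7/3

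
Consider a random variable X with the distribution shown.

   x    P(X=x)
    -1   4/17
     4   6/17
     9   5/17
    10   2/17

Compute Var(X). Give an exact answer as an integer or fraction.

E[X] = (4/17)·(-1) + (6/17)·4 + (5/17)·9 + (2/17)·10 = 5
E[X²] = (4/17)·1 + (6/17)·16 + (5/17)·81 + (2/17)·100 = 705/17
Var(X) = 705/17 − (5)² = 280/17

280/17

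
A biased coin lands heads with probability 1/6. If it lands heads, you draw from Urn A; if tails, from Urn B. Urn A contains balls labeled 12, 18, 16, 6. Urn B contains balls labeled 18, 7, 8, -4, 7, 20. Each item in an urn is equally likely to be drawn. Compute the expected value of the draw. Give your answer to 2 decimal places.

9.94

E[X | Urn A] = (12 + 18 + 16 + 6)/4 = 13
E[X | Urn B] = (18 + 7 + 8 − 4 + 7 + 20)/6 = 28/3
E[X] = (1/6)·13 + (5/6)·28/3 = 179/18 ≈ 9.94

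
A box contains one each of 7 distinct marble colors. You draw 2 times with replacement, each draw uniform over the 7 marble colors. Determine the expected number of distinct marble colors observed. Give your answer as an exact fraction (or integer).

Let Xⱼ=1 if type j appears at least once. P(Xⱼ=1) = 1 − ((7−1)/7)^2 = 13/49.
E[#distinct] = 7·13/49 = 13/7.

13/7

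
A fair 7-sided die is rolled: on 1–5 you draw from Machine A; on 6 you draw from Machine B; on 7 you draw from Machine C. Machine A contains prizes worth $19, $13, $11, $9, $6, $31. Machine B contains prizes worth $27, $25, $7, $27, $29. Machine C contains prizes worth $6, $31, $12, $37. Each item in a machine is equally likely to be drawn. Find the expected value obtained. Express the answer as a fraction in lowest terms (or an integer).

E[X | Machine A] = (19 + 13 + 11 + 9 + 6 + 31)/6 = 89/6
E[X | Machine B] = (27 + 25 + 7 + 27 + 29)/5 = 23
E[X | Machine C] = (6 + 31 + 12 + 37)/4 = 43/2
E[X] = (5/7)·89/6 + (1/7)·23 + (1/7)·43/2 = 356/21

356/21 dollars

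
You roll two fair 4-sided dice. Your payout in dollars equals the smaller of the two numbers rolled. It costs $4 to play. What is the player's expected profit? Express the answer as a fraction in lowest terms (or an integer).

-17/8 dollars

Distribution of the smaller of the two numbers rolled: 1 w.p. 7/16, 2 w.p. 5/16, 3 w.p. 3/16, 4 w.p. 1/16
E[payout] = (7/16)·1 + (5/16)·2 + (3/16)·3 + (1/16)·4 = 15/8
Expected profit = 15/8 − 4 = -17/8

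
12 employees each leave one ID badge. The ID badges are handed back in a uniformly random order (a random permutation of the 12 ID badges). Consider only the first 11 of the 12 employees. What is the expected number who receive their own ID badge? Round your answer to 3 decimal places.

Let Xᵢ = 1 if person i gets their own ID badge. For each i, P(Xᵢ=1) = 1/12.
By linearity of expectation, E[X₁+…+X_11] = 11·(1/12) = 11/12.
≈ 0.917

0.917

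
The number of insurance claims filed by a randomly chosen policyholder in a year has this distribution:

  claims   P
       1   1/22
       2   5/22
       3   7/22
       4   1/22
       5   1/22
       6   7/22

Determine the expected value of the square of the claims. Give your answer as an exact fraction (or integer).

377/22

E[X²] = (1/22)·1 + (5/22)·4 + (7/22)·9 + (1/22)·16 + (1/22)·25 + (7/22)·36
     = 377/22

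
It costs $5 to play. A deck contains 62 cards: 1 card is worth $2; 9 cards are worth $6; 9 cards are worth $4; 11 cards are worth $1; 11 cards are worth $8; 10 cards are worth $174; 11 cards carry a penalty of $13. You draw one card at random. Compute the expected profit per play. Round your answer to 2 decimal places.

$23.84

E[payout] = (1/62)·2 + (9/62)·6 + (9/62)·4 + (11/62)·1 + (11/62)·8 + (10/62)·174 + (11/62)·(-13) = 894/31
Expected profit = 894/31 − 5 = 739/31 ≈ $23.84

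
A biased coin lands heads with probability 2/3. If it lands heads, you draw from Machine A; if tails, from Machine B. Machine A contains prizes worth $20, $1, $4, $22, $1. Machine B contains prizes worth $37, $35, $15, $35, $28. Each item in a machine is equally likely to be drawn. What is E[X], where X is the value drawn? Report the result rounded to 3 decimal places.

E[X | Machine A] = (20 + 1 + 4 + 22 + 1)/5 = 48/5
E[X | Machine B] = (37 + 35 + 15 + 35 + 28)/5 = 30
E[X] = (2/3)·48/5 + (1/3)·30 = 82/5 ≈ 16.400

$16.400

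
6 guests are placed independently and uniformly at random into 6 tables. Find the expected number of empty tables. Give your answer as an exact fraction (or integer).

15625/7776

Let Xⱼ=1 if table j is empty. P(Xⱼ=1) = ((6-1)/6)^6 = 15625/46656.
By linearity, E[#empty] = 6·15625/46656 = 15625/7776.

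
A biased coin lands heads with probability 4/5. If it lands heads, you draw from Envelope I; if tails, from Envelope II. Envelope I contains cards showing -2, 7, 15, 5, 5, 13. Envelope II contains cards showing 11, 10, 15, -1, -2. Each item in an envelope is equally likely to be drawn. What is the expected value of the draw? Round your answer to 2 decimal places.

7.05

E[X | Envelope I] = (-2 + 7 + 15 + 5 + 5 + 13)/6 = 43/6
E[X | Envelope II] = (11 + 10 + 15 − 1 − 2)/5 = 33/5
E[X] = (4/5)·43/6 + (1/5)·33/5 = 529/75 ≈ 7.05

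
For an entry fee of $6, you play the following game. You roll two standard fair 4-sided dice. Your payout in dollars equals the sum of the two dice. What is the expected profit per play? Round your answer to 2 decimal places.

-$1.00

Distribution of the sum of the two dice: 2 w.p. 1/16, 3 w.p. 1/8, 4 w.p. 3/16, 5 w.p. 1/4, 6 w.p. 3/16, 7 w.p. 1/8, …
E[payout] = (1/16)·2 + (1/8)·3 + (3/16)·4 + (1/4)·5 + (3/16)·6 + (1/8)·7 + (1/16)·8 = 5
Expected profit = 5 − 6 = -1 ≈ -$1.00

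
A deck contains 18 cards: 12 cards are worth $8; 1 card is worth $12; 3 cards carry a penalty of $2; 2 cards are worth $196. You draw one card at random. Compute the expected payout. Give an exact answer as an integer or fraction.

E[payout] = (12/18)·8 + (1/18)·12 + (3/18)·(-2) + (2/18)·196 = 247/9

247/9 dollars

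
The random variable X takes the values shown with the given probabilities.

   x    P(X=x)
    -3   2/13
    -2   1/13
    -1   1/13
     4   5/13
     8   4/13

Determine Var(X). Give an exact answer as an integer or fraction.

2818/169

E[X] = (2/13)·(-3) + (1/13)·(-2) + (1/13)·(-1) + (5/13)·4 + (4/13)·8 = 43/13
E[X²] = (2/13)·9 + (1/13)·4 + (1/13)·1 + (5/13)·16 + (4/13)·64 = 359/13
Var(X) = 359/13 − (43/13)² = 2818/169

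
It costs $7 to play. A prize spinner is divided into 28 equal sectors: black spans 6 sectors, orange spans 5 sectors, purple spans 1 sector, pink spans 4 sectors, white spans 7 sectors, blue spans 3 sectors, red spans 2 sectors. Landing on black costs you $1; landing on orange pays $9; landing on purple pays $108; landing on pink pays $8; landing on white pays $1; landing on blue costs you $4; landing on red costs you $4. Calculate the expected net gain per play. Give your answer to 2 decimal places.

-$1.07

E[payout] = (6/28)·(-1) + (5/28)·9 + (1/28)·108 + (4/28)·8 + (7/28)·1 + (3/28)·(-4) + (2/28)·(-4) = 83/14
Expected profit = 83/14 − 7 = -15/14 ≈ -$1.07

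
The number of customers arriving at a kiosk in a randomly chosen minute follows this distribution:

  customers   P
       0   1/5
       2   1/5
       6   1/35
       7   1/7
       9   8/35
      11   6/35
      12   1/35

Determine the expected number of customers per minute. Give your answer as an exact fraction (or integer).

41/7

E[X] = (1/5)·0 + (1/5)·2 + (1/35)·6 + (1/7)·7 + (8/35)·9 + (6/35)·11 + (1/35)·12
     = 41/7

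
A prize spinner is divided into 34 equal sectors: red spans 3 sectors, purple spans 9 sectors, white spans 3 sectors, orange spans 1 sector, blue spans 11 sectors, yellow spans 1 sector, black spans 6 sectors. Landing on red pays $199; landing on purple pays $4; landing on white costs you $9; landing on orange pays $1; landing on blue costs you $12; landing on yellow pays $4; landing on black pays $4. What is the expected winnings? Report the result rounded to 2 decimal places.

E[payout] = (3/34)·199 + (9/34)·4 + (3/34)·(-9) + (1/34)·1 + (11/34)·(-12) + (1/34)·4 + (6/34)·4 = 503/34
≈ $14.79

$14.79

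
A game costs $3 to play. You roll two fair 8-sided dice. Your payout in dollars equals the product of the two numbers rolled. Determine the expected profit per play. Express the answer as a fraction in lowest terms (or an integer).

Distribution of the product of the two numbers rolled: 1 w.p. 1/64, 2 w.p. 1/32, 3 w.p. 1/32, 4 w.p. 3/64, 5 w.p. 1/32, 6 w.p. 1/16, …
E[payout] = (1/64)·1 + (1/32)·2 + (1/32)·3 + (3/64)·4 + (1/32)·5 + (1/16)·6 + (1/32)·7 + (1/16)·8 + (1/64)·9 + (1/32)·10 + (1/16)·12 + (1/32)·14 + (1/32)·15 + (3/64)·16 + (1/32)·18 + (1/32)·20 + (1/32)·21 + (1/16)·24 + (1/64)·25 + (1/32)·28 + (1/32)·30 + (1/32)·32 + (1/32)·35 + (1/64)·36 + (1/32)·40 + (1/32)·42 + (1/32)·48 + (1/64)·49 + (1/32)·56 + (1/64)·64 = 81/4
Expected profit = 81/4 − 3 = 69/4

69/4 dollars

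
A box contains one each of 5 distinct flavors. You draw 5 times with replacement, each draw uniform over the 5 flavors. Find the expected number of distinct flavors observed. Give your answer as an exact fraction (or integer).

2101/625

Let Xⱼ=1 if type j appears at least once. P(Xⱼ=1) = 1 − ((5−1)/5)^5 = 2101/3125.
E[#distinct] = 5·2101/3125 = 2101/625.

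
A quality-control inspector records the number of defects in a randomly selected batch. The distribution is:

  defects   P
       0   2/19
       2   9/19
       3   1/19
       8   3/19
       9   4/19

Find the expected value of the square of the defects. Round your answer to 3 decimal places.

E[X²] = (2/19)·0 + (9/19)·4 + (1/19)·9 + (3/19)·64 + (4/19)·81
     = 561/19 ≈ 29.526

29.526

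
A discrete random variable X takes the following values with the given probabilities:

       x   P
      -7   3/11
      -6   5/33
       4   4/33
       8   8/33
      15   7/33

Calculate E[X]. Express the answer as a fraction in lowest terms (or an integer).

92/33

E[X] = (3/11)·(-7) + (5/33)·(-6) + (4/33)·4 + (8/33)·8 + (7/33)·15
     = 92/33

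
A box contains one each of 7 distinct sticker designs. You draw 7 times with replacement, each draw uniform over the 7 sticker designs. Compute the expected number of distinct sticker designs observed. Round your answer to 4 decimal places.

Let Xⱼ=1 if type j appears at least once. P(Xⱼ=1) = 1 − ((7−1)/7)^7 = 543607/823543.
E[#distinct] = 7·543607/823543 = 543607/117649.
≈ 4.6206

4.6206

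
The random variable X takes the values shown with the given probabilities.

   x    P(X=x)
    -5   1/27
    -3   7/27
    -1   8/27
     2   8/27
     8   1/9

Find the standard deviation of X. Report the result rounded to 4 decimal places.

3.4355

E[X] = 2/9, E[X²] = 320/27
Var(X) = E[X²] − (E[X])² = 320/27 − 4/81 = 956/81
SD(X) = √(956/81) ≈ 3.4355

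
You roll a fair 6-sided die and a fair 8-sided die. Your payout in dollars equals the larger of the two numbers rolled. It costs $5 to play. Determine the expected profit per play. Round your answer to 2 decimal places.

Distribution of the larger of the two numbers rolled: 1 w.p. 1/48, 2 w.p. 1/16, 3 w.p. 5/48, 4 w.p. 7/48, 5 w.p. 3/16, 6 w.p. 11/48, …
E[payout] = (1/48)·1 + (1/16)·2 + (5/48)·3 + (7/48)·4 + (3/16)·5 + (11/48)·6 + (1/8)·7 + (1/8)·8 = 251/48
Expected profit = 251/48 − 5 = 11/48 ≈ $0.23

$0.23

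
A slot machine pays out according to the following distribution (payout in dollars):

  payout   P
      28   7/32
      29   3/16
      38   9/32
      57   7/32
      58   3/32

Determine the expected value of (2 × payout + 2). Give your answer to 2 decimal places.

82.31

E[2x+2] = (7/32)·58 + (3/16)·60 + (9/32)·78 + (7/32)·116 + (3/32)·118
     = 1317/16 ≈ 82.31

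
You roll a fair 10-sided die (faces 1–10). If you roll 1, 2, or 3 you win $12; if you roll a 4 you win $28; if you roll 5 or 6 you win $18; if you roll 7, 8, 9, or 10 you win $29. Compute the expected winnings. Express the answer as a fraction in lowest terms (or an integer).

E[payout] = (3/10)·12 + (1/5)·18 + (1/10)·28 + (2/5)·29 = 108/5

108/5 dollars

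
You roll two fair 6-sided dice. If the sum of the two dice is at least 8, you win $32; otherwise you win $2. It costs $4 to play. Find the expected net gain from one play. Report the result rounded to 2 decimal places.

E[payout] = (7/12)·2 + (5/12)·32 = 29/2
Expected profit = 29/2 − 4 = 21/2 ≈ $10.50

$10.50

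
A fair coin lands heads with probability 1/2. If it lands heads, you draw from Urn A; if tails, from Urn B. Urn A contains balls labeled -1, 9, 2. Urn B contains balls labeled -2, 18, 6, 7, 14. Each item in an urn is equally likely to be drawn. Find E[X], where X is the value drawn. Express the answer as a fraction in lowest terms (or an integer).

179/30

E[X | Urn A] = (-1 + 9 + 2)/3 = 10/3
E[X | Urn B] = (-2 + 18 + 6 + 7 + 14)/5 = 43/5
E[X] = (1/2)·10/3 + (1/2)·43/5 = 179/30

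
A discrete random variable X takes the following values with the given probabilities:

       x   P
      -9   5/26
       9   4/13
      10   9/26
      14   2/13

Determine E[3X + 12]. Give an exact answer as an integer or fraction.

E[3x+12] = (5/26)·(-15) + (4/13)·39 + (9/26)·42 + (2/13)·54
     = 831/26

831/26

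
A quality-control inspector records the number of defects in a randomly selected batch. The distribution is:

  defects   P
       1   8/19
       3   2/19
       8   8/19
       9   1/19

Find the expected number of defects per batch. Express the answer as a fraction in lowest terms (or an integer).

E[X] = (8/19)·1 + (2/19)·3 + (8/19)·8 + (1/19)·9
     = 87/19

87/19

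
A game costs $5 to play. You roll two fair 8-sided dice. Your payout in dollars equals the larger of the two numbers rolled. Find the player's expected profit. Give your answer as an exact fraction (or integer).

Distribution of the larger of the two numbers rolled: 1 w.p. 1/64, 2 w.p. 3/64, 3 w.p. 5/64, 4 w.p. 7/64, 5 w.p. 9/64, 6 w.p. 11/64, …
E[payout] = (1/64)·1 + (3/64)·2 + (5/64)·3 + (7/64)·4 + (9/64)·5 + (11/64)·6 + (13/64)·7 + (15/64)·8 = 93/16
Expected profit = 93/16 − 5 = 13/16

13/16 dollars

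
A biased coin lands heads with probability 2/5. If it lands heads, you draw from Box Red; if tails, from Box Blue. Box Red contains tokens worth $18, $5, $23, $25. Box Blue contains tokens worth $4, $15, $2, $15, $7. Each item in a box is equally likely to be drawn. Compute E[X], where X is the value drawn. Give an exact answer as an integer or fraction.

E[X | Box Red] = (18 + 5 + 23 + 25)/4 = 71/4
E[X | Box Blue] = (4 + 15 + 2 + 15 + 7)/5 = 43/5
E[X] = (2/5)·71/4 + (3/5)·43/5 = 613/50

613/50 dollars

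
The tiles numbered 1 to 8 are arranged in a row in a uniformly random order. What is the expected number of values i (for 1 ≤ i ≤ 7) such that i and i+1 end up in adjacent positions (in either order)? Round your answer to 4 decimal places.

1.7500

For each i ∈ {1,…,7}, let Xᵢ = 1 if i and i+1 are adjacent. P(Xᵢ=1) = 2·(8−1)!/8! = 2/8.
By linearity, E[ΣXᵢ] = (7)·(2/8) = 7/4.
≈ 1.7500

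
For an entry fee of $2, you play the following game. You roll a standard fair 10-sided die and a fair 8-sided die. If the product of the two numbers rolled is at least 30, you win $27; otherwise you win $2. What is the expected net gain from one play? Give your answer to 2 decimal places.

$8.75

E[payout] = (13/20)·2 + (7/20)·27 = 43/4
Expected profit = 43/4 − 2 = 35/4 ≈ $8.75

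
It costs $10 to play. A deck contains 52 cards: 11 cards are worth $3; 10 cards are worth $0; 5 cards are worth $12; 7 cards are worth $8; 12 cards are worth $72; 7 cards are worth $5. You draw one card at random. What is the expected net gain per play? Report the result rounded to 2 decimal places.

E[payout] = (11/52)·3 + (10/52)·0 + (5/52)·12 + (7/52)·8 + (12/52)·72 + (7/52)·5 = 262/13
Expected profit = 262/13 − 10 = 132/13 ≈ $10.15

$10.15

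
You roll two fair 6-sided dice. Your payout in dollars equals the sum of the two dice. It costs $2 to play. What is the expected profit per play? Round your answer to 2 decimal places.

$5.00

Distribution of the sum of the two dice: 2 w.p. 1/36, 3 w.p. 1/18, 4 w.p. 1/12, 5 w.p. 1/9, 6 w.p. 5/36, 7 w.p. 1/6, …
E[payout] = (1/36)·2 + (1/18)·3 + (1/12)·4 + (1/9)·5 + (5/36)·6 + (1/6)·7 + (5/36)·8 + (1/9)·9 + (1/12)·10 + (1/18)·11 + (1/36)·12 = 7
Expected profit = 7 − 2 = 5 ≈ $5.00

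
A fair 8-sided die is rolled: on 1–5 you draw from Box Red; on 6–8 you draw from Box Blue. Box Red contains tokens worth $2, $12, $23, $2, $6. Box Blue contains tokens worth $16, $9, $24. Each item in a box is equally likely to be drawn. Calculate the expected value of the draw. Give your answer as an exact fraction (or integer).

E[X | Box Red] = (2 + 12 + 23 + 2 + 6)/5 = 9
E[X | Box Blue] = (16 + 9 + 24)/3 = 49/3
E[X] = (5/8)·9 + (3/8)·49/3 = 47/4

47/4 dollars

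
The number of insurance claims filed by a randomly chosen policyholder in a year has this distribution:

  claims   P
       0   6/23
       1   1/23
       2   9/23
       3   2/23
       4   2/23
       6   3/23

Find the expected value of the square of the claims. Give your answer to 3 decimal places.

8.478

E[X²] = (6/23)·0 + (1/23)·1 + (9/23)·4 + (2/23)·9 + (2/23)·16 + (3/23)·36
     = 195/23 ≈ 8.478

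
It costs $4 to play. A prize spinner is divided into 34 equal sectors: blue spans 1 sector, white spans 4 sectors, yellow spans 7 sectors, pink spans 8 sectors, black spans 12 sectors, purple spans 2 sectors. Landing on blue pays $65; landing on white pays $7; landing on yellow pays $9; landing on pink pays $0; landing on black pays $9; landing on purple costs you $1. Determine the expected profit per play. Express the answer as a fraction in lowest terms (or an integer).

E[payout] = (1/34)·65 + (4/34)·7 + (7/34)·9 + (8/34)·0 + (12/34)·9 + (2/34)·(-1) = 131/17
Expected profit = 131/17 − 4 = 63/17

63/17 dollars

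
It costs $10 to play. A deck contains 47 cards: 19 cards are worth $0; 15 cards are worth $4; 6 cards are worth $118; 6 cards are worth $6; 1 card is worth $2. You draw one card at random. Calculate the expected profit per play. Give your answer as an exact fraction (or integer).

E[payout] = (19/47)·0 + (15/47)·4 + (6/47)·118 + (6/47)·6 + (1/47)·2 = 806/47
Expected profit = 806/47 − 10 = 336/47

336/47 dollars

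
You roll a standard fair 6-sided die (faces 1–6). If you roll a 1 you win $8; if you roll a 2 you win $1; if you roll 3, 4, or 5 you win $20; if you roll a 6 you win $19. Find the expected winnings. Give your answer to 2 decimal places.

$14.67

E[payout] = (1/6)·1 + (1/6)·8 + (1/6)·19 + (1/2)·20 = 44/3
≈ $14.67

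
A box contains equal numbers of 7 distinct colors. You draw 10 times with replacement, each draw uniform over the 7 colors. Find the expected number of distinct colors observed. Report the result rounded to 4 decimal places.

Let Xⱼ=1 if type j appears at least once. P(Xⱼ=1) = 1 − ((7−1)/7)^10 = 222009073/282475249.
E[#distinct] = 7·222009073/282475249 = 222009073/40353607.
≈ 5.5016

5.5016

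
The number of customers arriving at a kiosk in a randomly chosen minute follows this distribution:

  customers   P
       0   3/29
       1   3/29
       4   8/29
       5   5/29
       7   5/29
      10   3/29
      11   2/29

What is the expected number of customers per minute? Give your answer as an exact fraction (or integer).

E[X] = (3/29)·0 + (3/29)·1 + (8/29)·4 + (5/29)·5 + (5/29)·7 + (3/29)·10 + (2/29)·11
     = 147/29

147/29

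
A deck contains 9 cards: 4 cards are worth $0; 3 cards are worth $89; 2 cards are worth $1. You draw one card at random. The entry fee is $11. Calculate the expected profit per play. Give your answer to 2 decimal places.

$18.89

E[payout] = (4/9)·0 + (3/9)·89 + (2/9)·1 = 269/9
Expected profit = 269/9 − 11 = 170/9 ≈ $18.89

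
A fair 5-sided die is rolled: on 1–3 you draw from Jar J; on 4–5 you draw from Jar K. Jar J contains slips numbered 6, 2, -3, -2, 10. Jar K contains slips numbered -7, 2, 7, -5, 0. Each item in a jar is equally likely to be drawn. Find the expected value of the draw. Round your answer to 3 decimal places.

E[X | Jar J] = (6 + 2 − 3 − 2 + 10)/5 = 13/5
E[X | Jar K] = (-7 + 2 + 7 − 5 + 0)/5 = -3/5
E[X] = (3/5)·13/5 + (2/5)·(-3/5) = 33/25 ≈ 1.320

1.320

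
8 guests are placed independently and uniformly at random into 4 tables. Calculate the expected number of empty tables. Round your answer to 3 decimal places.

Let Xⱼ=1 if table j is empty. P(Xⱼ=1) = ((4-1)/4)^8 = 6561/65536.
By linearity, E[#empty] = 4·6561/65536 = 6561/16384.
≈ 0.400

0.400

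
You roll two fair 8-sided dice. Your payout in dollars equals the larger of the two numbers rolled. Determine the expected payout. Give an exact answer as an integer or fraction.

93/16 dollars

Distribution of the larger of the two numbers rolled: 1 w.p. 1/64, 2 w.p. 3/64, 3 w.p. 5/64, 4 w.p. 7/64, 5 w.p. 9/64, 6 w.p. 11/64, …
E[payout] = (1/64)·1 + (3/64)·2 + (5/64)·3 + (7/64)·4 + (9/64)·5 + (11/64)·6 + (13/64)·7 + (15/64)·8 = 93/16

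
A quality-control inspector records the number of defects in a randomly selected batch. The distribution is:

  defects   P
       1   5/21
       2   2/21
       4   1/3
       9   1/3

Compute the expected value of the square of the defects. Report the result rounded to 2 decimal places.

E[X²] = (5/21)·1 + (2/21)·4 + (1/3)·16 + (1/3)·81
     = 692/21 ≈ 32.95

32.95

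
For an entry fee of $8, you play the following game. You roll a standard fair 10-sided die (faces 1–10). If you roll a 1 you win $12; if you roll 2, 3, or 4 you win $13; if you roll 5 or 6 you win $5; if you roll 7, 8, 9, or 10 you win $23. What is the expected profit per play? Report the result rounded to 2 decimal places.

$7.30

E[payout] = (1/5)·5 + (1/10)·12 + (3/10)·13 + (2/5)·23 = 153/10
Expected profit = 153/10 − 8 = 73/10 ≈ $7.30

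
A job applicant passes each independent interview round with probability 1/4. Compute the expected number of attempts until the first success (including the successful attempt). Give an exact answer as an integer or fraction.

4

For a geometric distribution, E[trials] = 1/p = 1/(1/4) = 4.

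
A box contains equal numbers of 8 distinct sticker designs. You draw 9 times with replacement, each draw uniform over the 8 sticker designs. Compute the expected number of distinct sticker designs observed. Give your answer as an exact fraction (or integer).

Let Xⱼ=1 if type j appears at least once. P(Xⱼ=1) = 1 − ((8−1)/8)^9 = 93864121/134217728.
E[#distinct] = 8·93864121/134217728 = 93864121/16777216.

93864121/16777216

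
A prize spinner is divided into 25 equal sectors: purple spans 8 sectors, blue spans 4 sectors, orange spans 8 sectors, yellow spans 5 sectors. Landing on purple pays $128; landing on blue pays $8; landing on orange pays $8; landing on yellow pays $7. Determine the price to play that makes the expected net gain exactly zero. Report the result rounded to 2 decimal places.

$46.20

E[payout] = (8/25)·128 + (4/25)·8 + (8/25)·8 + (5/25)·7 = 231/5
Fair fee = E[payout] = 231/5 ≈ $46.20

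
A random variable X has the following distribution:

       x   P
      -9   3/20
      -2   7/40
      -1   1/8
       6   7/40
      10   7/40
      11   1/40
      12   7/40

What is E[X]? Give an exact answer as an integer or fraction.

E[X] = (3/20)·(-9) + (7/40)·(-2) + (1/8)·(-1) + (7/40)·6 + (7/40)·10 + (1/40)·11 + (7/40)·12
     = 67/20

67/20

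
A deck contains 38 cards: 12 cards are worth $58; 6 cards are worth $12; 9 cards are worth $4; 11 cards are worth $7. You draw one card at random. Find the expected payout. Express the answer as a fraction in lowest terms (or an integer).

881/38 dollars

E[payout] = (12/38)·58 + (6/38)·12 + (9/38)·4 + (11/38)·7 = 881/38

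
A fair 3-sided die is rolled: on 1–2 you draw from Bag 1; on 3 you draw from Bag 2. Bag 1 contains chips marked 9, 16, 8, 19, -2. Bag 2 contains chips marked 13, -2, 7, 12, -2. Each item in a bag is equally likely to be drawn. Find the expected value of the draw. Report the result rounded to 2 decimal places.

E[X | Bag 1] = (9 + 16 + 8 + 19 − 2)/5 = 10
E[X | Bag 2] = (13 − 2 + 7 + 12 − 2)/5 = 28/5
E[X] = (2/3)·10 + (1/3)·28/5 = 128/15 ≈ 8.53

8.53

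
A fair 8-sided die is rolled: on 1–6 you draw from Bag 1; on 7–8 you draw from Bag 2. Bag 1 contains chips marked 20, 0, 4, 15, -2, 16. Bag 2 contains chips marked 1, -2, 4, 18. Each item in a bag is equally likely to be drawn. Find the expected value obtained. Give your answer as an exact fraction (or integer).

E[X | Bag 1] = (20 + 0 + 4 + 15 − 2 + 16)/6 = 53/6
E[X | Bag 2] = (1 − 2 + 4 + 18)/4 = 21/4
E[X] = (3/4)·53/6 + (1/4)·21/4 = 127/16

127/16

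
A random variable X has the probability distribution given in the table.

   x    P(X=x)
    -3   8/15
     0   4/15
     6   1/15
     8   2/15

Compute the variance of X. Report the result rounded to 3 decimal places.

15.716

E[X] = (8/15)·(-3) + (4/15)·0 + (1/15)·6 + (2/15)·8 = -2/15
E[X²] = (8/15)·9 + (4/15)·0 + (1/15)·36 + (2/15)·64 = 236/15
Var(X) = 236/15 − (-2/15)² = 3536/225 ≈ 15.716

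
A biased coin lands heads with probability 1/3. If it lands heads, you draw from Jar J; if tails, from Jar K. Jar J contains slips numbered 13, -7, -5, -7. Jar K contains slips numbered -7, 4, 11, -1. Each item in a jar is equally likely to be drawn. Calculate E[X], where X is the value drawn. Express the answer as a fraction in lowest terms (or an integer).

E[X | Jar J] = (13 − 7 − 5 − 7)/4 = -3/2
E[X | Jar K] = (-7 + 4 + 11 − 1)/4 = 7/4
E[X] = (1/3)·(-3/2) + (2/3)·7/4 = 2/3

2/3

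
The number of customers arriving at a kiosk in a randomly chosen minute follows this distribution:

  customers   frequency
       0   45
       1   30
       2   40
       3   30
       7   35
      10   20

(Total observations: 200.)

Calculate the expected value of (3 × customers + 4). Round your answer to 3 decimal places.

13.675

Total = 200, so P(customers=0) = 45/200, etc.
E[3x+4] = (9/40)·4 + (3/20)·7 + (1/5)·10 + (3/20)·13 + (7/40)·25 + (1/10)·34
     = 547/40 ≈ 13.675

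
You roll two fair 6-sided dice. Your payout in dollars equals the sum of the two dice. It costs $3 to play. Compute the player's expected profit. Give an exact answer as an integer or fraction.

Distribution of the sum of the two dice: 2 w.p. 1/36, 3 w.p. 1/18, 4 w.p. 1/12, 5 w.p. 1/9, 6 w.p. 5/36, 7 w.p. 1/6, …
E[payout] = (1/36)·2 + (1/18)·3 + (1/12)·4 + (1/9)·5 + (5/36)·6 + (1/6)·7 + (5/36)·8 + (1/9)·9 + (1/12)·10 + (1/18)·11 + (1/36)·12 = 7
Expected profit = 7 − 3 = 4

$4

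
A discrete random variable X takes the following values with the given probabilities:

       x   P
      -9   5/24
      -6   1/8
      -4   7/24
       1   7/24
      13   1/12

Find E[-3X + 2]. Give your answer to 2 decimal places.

9.25

E[-3x+2] = (5/24)·29 + (1/8)·20 + (7/24)·14 + (7/24)·(-1) + (1/12)·(-37)
     = 37/4 ≈ 9.25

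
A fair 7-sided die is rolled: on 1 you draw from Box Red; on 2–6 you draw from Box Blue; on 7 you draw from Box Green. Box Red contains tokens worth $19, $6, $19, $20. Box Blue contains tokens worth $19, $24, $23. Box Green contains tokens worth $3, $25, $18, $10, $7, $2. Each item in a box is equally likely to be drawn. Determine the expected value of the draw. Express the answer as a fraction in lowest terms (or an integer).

E[X | Box Red] = (19 + 6 + 19 + 20)/4 = 16
E[X | Box Blue] = (19 + 24 + 23)/3 = 22
E[X | Box Green] = (3 + 25 + 18 + 10 + 7 + 2)/6 = 65/6
E[X] = (1/7)·16 + (5/7)·22 + (1/7)·65/6 = 821/42

821/42 dollars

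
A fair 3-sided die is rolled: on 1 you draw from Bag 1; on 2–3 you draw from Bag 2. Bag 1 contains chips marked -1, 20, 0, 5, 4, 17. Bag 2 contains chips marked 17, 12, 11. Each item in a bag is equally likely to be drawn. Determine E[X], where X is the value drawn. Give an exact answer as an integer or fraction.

205/18

E[X | Bag 1] = (-1 + 20 + 0 + 5 + 4 + 17)/6 = 15/2
E[X | Bag 2] = (17 + 12 + 11)/3 = 40/3
E[X] = (1/3)·15/2 + (2/3)·40/3 = 205/18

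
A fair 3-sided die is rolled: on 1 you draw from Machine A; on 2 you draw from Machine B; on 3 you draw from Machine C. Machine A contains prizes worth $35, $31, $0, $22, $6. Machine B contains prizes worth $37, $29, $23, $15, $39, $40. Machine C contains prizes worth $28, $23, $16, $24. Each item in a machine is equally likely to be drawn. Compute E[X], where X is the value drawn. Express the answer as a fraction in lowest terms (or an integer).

E[X | Machine A] = (35 + 31 + 0 + 22 + 6)/5 = 94/5
E[X | Machine B] = (37 + 29 + 23 + 15 + 39 + 40)/6 = 61/2
E[X | Machine C] = (28 + 23 + 16 + 24)/4 = 91/4
E[X] = (1/3)·94/5 + (1/3)·61/2 + (1/3)·91/4 = 1441/60

1441/60 dollars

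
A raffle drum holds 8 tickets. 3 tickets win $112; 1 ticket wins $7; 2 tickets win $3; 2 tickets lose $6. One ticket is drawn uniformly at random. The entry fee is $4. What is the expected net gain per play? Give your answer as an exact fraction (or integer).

E[payout] = (3/8)·112 + (1/8)·7 + (2/8)·3 + (2/8)·(-6) = 337/8
Expected profit = 337/8 − 4 = 305/8

305/8 dollars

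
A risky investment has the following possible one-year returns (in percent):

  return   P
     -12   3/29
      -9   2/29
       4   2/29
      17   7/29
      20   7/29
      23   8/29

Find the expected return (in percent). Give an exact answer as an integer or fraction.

397/29

E[X] = (3/29)·(-12) + (2/29)·(-9) + (2/29)·4 + (7/29)·17 + (7/29)·20 + (8/29)·23
     = 397/29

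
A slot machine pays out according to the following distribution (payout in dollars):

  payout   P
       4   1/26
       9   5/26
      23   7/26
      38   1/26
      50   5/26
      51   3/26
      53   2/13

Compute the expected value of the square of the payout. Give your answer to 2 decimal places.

1427.19

E[X²] = (1/26)·16 + (5/26)·81 + (7/26)·529 + (1/26)·1444 + (5/26)·2500 + (3/26)·2601 + (2/13)·2809
     = 37107/26 ≈ 1427.19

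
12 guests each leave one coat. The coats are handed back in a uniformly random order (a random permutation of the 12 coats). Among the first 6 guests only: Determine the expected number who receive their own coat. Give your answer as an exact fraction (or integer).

Let Xᵢ = 1 if person i gets their own coat. For each i, P(Xᵢ=1) = 1/12.
By linearity of expectation, E[X₁+…+X_6] = 6·(1/12) = 1/2.

1/2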